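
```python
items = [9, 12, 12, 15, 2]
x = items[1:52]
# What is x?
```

items has length 5. The slice items[1:52] selects indices [1, 2, 3, 4] (1->12, 2->12, 3->15, 4->2), giving [12, 12, 15, 2].

[12, 12, 15, 2]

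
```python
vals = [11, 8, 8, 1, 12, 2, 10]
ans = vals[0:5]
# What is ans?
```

vals has length 7. The slice vals[0:5] selects indices [0, 1, 2, 3, 4] (0->11, 1->8, 2->8, 3->1, 4->12), giving [11, 8, 8, 1, 12].

[11, 8, 8, 1, 12]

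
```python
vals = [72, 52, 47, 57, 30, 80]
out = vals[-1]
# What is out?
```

vals has length 6. Negative index -1 maps to positive index 6 + (-1) = 5. vals[5] = 80.

80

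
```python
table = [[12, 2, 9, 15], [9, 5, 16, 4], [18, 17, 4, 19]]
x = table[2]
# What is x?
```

table has 3 rows. Row 2 is [18, 17, 4, 19].

[18, 17, 4, 19]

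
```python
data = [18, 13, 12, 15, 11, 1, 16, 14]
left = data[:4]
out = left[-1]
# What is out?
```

data has length 8. The slice data[:4] selects indices [0, 1, 2, 3] (0->18, 1->13, 2->12, 3->15), giving [18, 13, 12, 15]. So left = [18, 13, 12, 15]. Then left[-1] = 15.

15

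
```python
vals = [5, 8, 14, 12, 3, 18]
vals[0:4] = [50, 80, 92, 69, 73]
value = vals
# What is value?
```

vals starts as [5, 8, 14, 12, 3, 18] (length 6). The slice vals[0:4] covers indices [0, 1, 2, 3] with values [5, 8, 14, 12]. Replacing that slice with [50, 80, 92, 69, 73] (different length) produces [50, 80, 92, 69, 73, 3, 18].

[50, 80, 92, 69, 73, 3, 18]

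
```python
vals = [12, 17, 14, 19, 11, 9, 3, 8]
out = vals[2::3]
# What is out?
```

vals has length 8. The slice vals[2::3] selects indices [2, 5] (2->14, 5->9), giving [14, 9].

[14, 9]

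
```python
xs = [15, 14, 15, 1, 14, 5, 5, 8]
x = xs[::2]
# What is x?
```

xs has length 8. The slice xs[::2] selects indices [0, 2, 4, 6] (0->15, 2->15, 4->14, 6->5), giving [15, 15, 14, 5].

[15, 15, 14, 5]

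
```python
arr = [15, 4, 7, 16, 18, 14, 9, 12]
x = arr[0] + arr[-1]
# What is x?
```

arr has length 8. arr[0] = 15.
arr has length 8. Negative index -1 maps to positive index 8 + (-1) = 7. arr[7] = 12.
Sum: 15 + 12 = 27.

27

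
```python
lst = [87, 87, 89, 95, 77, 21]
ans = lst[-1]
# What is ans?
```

lst has length 6. Negative index -1 maps to positive index 6 + (-1) = 5. lst[5] = 21.

21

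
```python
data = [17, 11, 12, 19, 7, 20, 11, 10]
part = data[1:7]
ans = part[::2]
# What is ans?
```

data has length 8. The slice data[1:7] selects indices [1, 2, 3, 4, 5, 6] (1->11, 2->12, 3->19, 4->7, 5->20, 6->11), giving [11, 12, 19, 7, 20, 11]. So part = [11, 12, 19, 7, 20, 11]. part has length 6. The slice part[::2] selects indices [0, 2, 4] (0->11, 2->19, 4->20), giving [11, 19, 20].

[11, 19, 20]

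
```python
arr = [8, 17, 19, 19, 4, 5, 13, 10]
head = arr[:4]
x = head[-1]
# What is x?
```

arr has length 8. The slice arr[:4] selects indices [0, 1, 2, 3] (0->8, 1->17, 2->19, 3->19), giving [8, 17, 19, 19]. So head = [8, 17, 19, 19]. Then head[-1] = 19.

19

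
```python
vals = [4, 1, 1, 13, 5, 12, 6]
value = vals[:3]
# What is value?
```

vals has length 7. The slice vals[:3] selects indices [0, 1, 2] (0->4, 1->1, 2->1), giving [4, 1, 1].

[4, 1, 1]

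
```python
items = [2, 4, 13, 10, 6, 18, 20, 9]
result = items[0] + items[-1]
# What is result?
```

items has length 8. items[0] = 2.
items has length 8. Negative index -1 maps to positive index 8 + (-1) = 7. items[7] = 9.
Sum: 2 + 9 = 11.

11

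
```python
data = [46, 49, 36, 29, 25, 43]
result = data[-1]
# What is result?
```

data has length 6. Negative index -1 maps to positive index 6 + (-1) = 5. data[5] = 43.

43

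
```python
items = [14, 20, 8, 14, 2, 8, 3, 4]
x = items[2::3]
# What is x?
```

items has length 8. The slice items[2::3] selects indices [2, 5] (2->8, 5->8), giving [8, 8].

[8, 8]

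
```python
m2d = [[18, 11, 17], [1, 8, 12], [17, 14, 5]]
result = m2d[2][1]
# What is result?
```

m2d[2] = [17, 14, 5]. Taking column 1 of that row yields 14.

14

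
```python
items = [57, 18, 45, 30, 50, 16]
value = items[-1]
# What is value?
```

items has length 6. Negative index -1 maps to positive index 6 + (-1) = 5. items[5] = 16.

16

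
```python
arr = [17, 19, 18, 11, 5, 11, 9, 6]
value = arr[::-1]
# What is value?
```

arr has length 8. The slice arr[::-1] selects indices [7, 6, 5, 4, 3, 2, 1, 0] (7->6, 6->9, 5->11, 4->5, 3->11, 2->18, 1->19, 0->17), giving [6, 9, 11, 5, 11, 18, 19, 17].

[6, 9, 11, 5, 11, 18, 19, 17]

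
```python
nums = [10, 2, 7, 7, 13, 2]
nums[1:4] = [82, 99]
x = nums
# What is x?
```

nums starts as [10, 2, 7, 7, 13, 2] (length 6). The slice nums[1:4] covers indices [1, 2, 3] with values [2, 7, 7]. Replacing that slice with [82, 99] (different length) produces [10, 82, 99, 13, 2].

[10, 82, 99, 13, 2]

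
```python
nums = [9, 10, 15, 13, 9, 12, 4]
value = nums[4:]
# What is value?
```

nums has length 7. The slice nums[4:] selects indices [4, 5, 6] (4->9, 5->12, 6->4), giving [9, 12, 4].

[9, 12, 4]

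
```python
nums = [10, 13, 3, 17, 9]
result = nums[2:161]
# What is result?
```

nums has length 5. The slice nums[2:161] selects indices [2, 3, 4] (2->3, 3->17, 4->9), giving [3, 17, 9].

[3, 17, 9]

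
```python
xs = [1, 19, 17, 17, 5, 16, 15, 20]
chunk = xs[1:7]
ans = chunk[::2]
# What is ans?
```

xs has length 8. The slice xs[1:7] selects indices [1, 2, 3, 4, 5, 6] (1->19, 2->17, 3->17, 4->5, 5->16, 6->15), giving [19, 17, 17, 5, 16, 15]. So chunk = [19, 17, 17, 5, 16, 15]. chunk has length 6. The slice chunk[::2] selects indices [0, 2, 4] (0->19, 2->17, 4->16), giving [19, 17, 16].

[19, 17, 16]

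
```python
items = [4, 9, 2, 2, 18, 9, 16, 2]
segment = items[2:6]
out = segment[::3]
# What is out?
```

items has length 8. The slice items[2:6] selects indices [2, 3, 4, 5] (2->2, 3->2, 4->18, 5->9), giving [2, 2, 18, 9]. So segment = [2, 2, 18, 9]. segment has length 4. The slice segment[::3] selects indices [0, 3] (0->2, 3->9), giving [2, 9].

[2, 9]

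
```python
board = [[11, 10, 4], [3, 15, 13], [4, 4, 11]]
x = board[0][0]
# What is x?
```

board[0] = [11, 10, 4]. Taking column 0 of that row yields 11.

11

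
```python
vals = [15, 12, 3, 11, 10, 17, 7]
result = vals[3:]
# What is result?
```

vals has length 7. The slice vals[3:] selects indices [3, 4, 5, 6] (3->11, 4->10, 5->17, 6->7), giving [11, 10, 17, 7].

[11, 10, 17, 7]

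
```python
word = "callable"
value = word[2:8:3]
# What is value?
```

word has length 8. The slice word[2:8:3] selects indices [2, 5] (2->'l', 5->'b'), giving 'lb'.

'lb'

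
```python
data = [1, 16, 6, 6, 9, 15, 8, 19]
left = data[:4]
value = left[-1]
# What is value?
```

data has length 8. The slice data[:4] selects indices [0, 1, 2, 3] (0->1, 1->16, 2->6, 3->6), giving [1, 16, 6, 6]. So left = [1, 16, 6, 6]. Then left[-1] = 6.

6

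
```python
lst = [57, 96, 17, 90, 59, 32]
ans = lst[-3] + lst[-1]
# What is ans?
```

lst has length 6. Negative index -3 maps to positive index 6 + (-3) = 3. lst[3] = 90.
lst has length 6. Negative index -1 maps to positive index 6 + (-1) = 5. lst[5] = 32.
Sum: 90 + 32 = 122.

122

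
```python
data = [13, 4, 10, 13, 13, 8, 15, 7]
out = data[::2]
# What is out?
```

data has length 8. The slice data[::2] selects indices [0, 2, 4, 6] (0->13, 2->10, 4->13, 6->15), giving [13, 10, 13, 15].

[13, 10, 13, 15]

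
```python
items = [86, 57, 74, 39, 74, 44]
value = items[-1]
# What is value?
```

items has length 6. Negative index -1 maps to positive index 6 + (-1) = 5. items[5] = 44.

44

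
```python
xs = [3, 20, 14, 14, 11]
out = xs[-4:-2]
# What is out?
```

xs has length 5. The slice xs[-4:-2] selects indices [1, 2] (1->20, 2->14), giving [20, 14].

[20, 14]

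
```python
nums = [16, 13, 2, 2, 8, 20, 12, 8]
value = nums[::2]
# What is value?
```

nums has length 8. The slice nums[::2] selects indices [0, 2, 4, 6] (0->16, 2->2, 4->8, 6->12), giving [16, 2, 8, 12].

[16, 2, 8, 12]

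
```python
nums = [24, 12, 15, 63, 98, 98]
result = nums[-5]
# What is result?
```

nums has length 6. Negative index -5 maps to positive index 6 + (-5) = 1. nums[1] = 12.

12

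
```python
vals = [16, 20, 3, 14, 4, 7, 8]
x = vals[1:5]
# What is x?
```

vals has length 7. The slice vals[1:5] selects indices [1, 2, 3, 4] (1->20, 2->3, 3->14, 4->4), giving [20, 3, 14, 4].

[20, 3, 14, 4]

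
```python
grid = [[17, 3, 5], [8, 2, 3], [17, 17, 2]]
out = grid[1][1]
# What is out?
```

grid[1] = [8, 2, 3]. Taking column 1 of that row yields 2.

2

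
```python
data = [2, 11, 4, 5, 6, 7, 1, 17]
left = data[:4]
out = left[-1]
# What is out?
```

data has length 8. The slice data[:4] selects indices [0, 1, 2, 3] (0->2, 1->11, 2->4, 3->5), giving [2, 11, 4, 5]. So left = [2, 11, 4, 5]. Then left[-1] = 5.

5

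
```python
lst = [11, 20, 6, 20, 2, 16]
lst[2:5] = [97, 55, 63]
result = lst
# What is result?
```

lst starts as [11, 20, 6, 20, 2, 16] (length 6). The slice lst[2:5] covers indices [2, 3, 4] with values [6, 20, 2]. Replacing that slice with [97, 55, 63] (same length) produces [11, 20, 97, 55, 63, 16].

[11, 20, 97, 55, 63, 16]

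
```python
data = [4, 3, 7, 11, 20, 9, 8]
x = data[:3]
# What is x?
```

data has length 7. The slice data[:3] selects indices [0, 1, 2] (0->4, 1->3, 2->7), giving [4, 3, 7].

[4, 3, 7]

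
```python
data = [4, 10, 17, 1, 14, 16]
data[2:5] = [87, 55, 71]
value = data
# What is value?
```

data starts as [4, 10, 17, 1, 14, 16] (length 6). The slice data[2:5] covers indices [2, 3, 4] with values [17, 1, 14]. Replacing that slice with [87, 55, 71] (same length) produces [4, 10, 87, 55, 71, 16].

[4, 10, 87, 55, 71, 16]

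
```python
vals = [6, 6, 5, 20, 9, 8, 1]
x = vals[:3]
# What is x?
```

vals has length 7. The slice vals[:3] selects indices [0, 1, 2] (0->6, 1->6, 2->5), giving [6, 6, 5].

[6, 6, 5]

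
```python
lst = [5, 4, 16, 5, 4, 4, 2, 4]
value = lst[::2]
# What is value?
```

lst has length 8. The slice lst[::2] selects indices [0, 2, 4, 6] (0->5, 2->16, 4->4, 6->2), giving [5, 16, 4, 2].

[5, 16, 4, 2]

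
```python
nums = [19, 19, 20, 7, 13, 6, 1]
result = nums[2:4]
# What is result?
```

nums has length 7. The slice nums[2:4] selects indices [2, 3] (2->20, 3->7), giving [20, 7].

[20, 7]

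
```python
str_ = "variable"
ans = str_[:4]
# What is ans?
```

str_ has length 8. The slice str_[:4] selects indices [0, 1, 2, 3] (0->'v', 1->'a', 2->'r', 3->'i'), giving 'vari'.

'vari'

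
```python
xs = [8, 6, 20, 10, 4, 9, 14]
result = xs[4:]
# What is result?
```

xs has length 7. The slice xs[4:] selects indices [4, 5, 6] (4->4, 5->9, 6->14), giving [4, 9, 14].

[4, 9, 14]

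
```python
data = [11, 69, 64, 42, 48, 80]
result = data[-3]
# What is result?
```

data has length 6. Negative index -3 maps to positive index 6 + (-3) = 3. data[3] = 42.

42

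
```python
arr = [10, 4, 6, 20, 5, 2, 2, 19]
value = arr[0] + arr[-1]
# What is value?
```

arr has length 8. arr[0] = 10.
arr has length 8. Negative index -1 maps to positive index 8 + (-1) = 7. arr[7] = 19.
Sum: 10 + 19 = 29.

29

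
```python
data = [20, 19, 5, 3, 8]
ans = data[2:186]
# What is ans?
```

data has length 5. The slice data[2:186] selects indices [2, 3, 4] (2->5, 3->3, 4->8), giving [5, 3, 8].

[5, 3, 8]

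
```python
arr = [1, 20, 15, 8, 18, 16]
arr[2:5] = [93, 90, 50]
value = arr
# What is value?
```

arr starts as [1, 20, 15, 8, 18, 16] (length 6). The slice arr[2:5] covers indices [2, 3, 4] with values [15, 8, 18]. Replacing that slice with [93, 90, 50] (same length) produces [1, 20, 93, 90, 50, 16].

[1, 20, 93, 90, 50, 16]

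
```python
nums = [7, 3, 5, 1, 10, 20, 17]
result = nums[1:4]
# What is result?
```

nums has length 7. The slice nums[1:4] selects indices [1, 2, 3] (1->3, 2->5, 3->1), giving [3, 5, 1].

[3, 5, 1]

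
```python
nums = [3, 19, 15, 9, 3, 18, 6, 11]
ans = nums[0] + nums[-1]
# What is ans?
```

nums has length 8. nums[0] = 3.
nums has length 8. Negative index -1 maps to positive index 8 + (-1) = 7. nums[7] = 11.
Sum: 3 + 11 = 14.

14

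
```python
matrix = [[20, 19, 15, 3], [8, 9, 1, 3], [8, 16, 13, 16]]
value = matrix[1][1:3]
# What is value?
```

matrix[1] = [8, 9, 1, 3]. matrix[1] has length 4. The slice matrix[1][1:3] selects indices [1, 2] (1->9, 2->1), giving [9, 1].

[9, 1]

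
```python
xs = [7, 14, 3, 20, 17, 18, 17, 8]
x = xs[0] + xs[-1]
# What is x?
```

xs has length 8. xs[0] = 7.
xs has length 8. Negative index -1 maps to positive index 8 + (-1) = 7. xs[7] = 8.
Sum: 7 + 8 = 15.

15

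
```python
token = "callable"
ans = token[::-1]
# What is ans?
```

token has length 8. The slice token[::-1] selects indices [7, 6, 5, 4, 3, 2, 1, 0] (7->'e', 6->'l', 5->'b', 4->'a', 3->'l', 2->'l', 1->'a', 0->'c'), giving 'elballac'.

'elballac'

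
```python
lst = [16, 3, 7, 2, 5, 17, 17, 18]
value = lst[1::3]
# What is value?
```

lst has length 8. The slice lst[1::3] selects indices [1, 4, 7] (1->3, 4->5, 7->18), giving [3, 5, 18].

[3, 5, 18]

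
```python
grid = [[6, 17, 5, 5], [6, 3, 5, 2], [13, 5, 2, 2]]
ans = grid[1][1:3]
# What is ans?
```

grid[1] = [6, 3, 5, 2]. grid[1] has length 4. The slice grid[1][1:3] selects indices [1, 2] (1->3, 2->5), giving [3, 5].

[3, 5]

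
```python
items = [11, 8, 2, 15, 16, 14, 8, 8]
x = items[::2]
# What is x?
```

items has length 8. The slice items[::2] selects indices [0, 2, 4, 6] (0->11, 2->2, 4->16, 6->8), giving [11, 2, 16, 8].

[11, 2, 16, 8]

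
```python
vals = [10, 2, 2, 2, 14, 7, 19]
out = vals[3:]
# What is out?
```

vals has length 7. The slice vals[3:] selects indices [3, 4, 5, 6] (3->2, 4->14, 5->7, 6->19), giving [2, 14, 7, 19].

[2, 14, 7, 19]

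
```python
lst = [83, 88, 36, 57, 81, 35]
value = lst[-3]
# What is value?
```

lst has length 6. Negative index -3 maps to positive index 6 + (-3) = 3. lst[3] = 57.

57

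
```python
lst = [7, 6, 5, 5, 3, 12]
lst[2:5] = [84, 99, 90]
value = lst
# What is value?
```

lst starts as [7, 6, 5, 5, 3, 12] (length 6). The slice lst[2:5] covers indices [2, 3, 4] with values [5, 5, 3]. Replacing that slice with [84, 99, 90] (same length) produces [7, 6, 84, 99, 90, 12].

[7, 6, 84, 99, 90, 12]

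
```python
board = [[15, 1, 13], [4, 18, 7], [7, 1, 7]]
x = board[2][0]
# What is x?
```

board[2] = [7, 1, 7]. Taking column 0 of that row yields 7.

7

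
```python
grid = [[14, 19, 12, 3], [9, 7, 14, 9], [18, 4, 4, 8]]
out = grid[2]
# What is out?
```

grid has 3 rows. Row 2 is [18, 4, 4, 8].

[18, 4, 4, 8]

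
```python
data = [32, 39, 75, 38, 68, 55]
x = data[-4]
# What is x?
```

data has length 6. Negative index -4 maps to positive index 6 + (-4) = 2. data[2] = 75.

75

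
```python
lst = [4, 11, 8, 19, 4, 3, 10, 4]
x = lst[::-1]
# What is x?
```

lst has length 8. The slice lst[::-1] selects indices [7, 6, 5, 4, 3, 2, 1, 0] (7->4, 6->10, 5->3, 4->4, 3->19, 2->8, 1->11, 0->4), giving [4, 10, 3, 4, 19, 8, 11, 4].

[4, 10, 3, 4, 19, 8, 11, 4]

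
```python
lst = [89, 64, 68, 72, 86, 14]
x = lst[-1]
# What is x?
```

lst has length 6. Negative index -1 maps to positive index 6 + (-1) = 5. lst[5] = 14.

14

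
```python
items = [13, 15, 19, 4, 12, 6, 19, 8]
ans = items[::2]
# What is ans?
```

items has length 8. The slice items[::2] selects indices [0, 2, 4, 6] (0->13, 2->19, 4->12, 6->19), giving [13, 19, 12, 19].

[13, 19, 12, 19]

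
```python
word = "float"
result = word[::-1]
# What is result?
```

word has length 5. The slice word[::-1] selects indices [4, 3, 2, 1, 0] (4->'t', 3->'a', 2->'o', 1->'l', 0->'f'), giving 'taolf'.

'taolf'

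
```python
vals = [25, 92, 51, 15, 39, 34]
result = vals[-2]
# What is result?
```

vals has length 6. Negative index -2 maps to positive index 6 + (-2) = 4. vals[4] = 39.

39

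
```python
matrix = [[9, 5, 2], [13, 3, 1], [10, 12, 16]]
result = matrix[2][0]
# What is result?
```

matrix[2] = [10, 12, 16]. Taking column 0 of that row yields 10.

10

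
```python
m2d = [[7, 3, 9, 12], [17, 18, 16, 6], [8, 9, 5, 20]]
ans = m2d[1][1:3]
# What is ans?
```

m2d[1] = [17, 18, 16, 6]. m2d[1] has length 4. The slice m2d[1][1:3] selects indices [1, 2] (1->18, 2->16), giving [18, 16].

[18, 16]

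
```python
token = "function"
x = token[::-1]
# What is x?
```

token has length 8. The slice token[::-1] selects indices [7, 6, 5, 4, 3, 2, 1, 0] (7->'n', 6->'o', 5->'i', 4->'t', 3->'c', 2->'n', 1->'u', 0->'f'), giving 'noitcnuf'.

'noitcnuf'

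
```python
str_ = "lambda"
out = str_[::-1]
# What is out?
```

str_ has length 6. The slice str_[::-1] selects indices [5, 4, 3, 2, 1, 0] (5->'a', 4->'d', 3->'b', 2->'m', 1->'a', 0->'l'), giving 'adbmal'.

'adbmal'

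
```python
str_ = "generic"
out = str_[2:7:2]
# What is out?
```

str_ has length 7. The slice str_[2:7:2] selects indices [2, 4, 6] (2->'n', 4->'r', 6->'c'), giving 'nrc'.

'nrc'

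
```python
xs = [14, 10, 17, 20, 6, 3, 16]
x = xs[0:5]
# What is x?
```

xs has length 7. The slice xs[0:5] selects indices [0, 1, 2, 3, 4] (0->14, 1->10, 2->17, 3->20, 4->6), giving [14, 10, 17, 20, 6].

[14, 10, 17, 20, 6]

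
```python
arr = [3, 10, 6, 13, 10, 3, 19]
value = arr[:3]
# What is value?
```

arr has length 7. The slice arr[:3] selects indices [0, 1, 2] (0->3, 1->10, 2->6), giving [3, 10, 6].

[3, 10, 6]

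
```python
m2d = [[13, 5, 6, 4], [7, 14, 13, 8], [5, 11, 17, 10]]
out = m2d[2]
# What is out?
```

m2d has 3 rows. Row 2 is [5, 11, 17, 10].

[5, 11, 17, 10]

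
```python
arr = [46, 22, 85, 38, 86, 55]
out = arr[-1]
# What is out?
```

arr has length 6. Negative index -1 maps to positive index 6 + (-1) = 5. arr[5] = 55.

55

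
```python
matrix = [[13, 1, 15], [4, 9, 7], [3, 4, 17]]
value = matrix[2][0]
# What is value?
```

matrix[2] = [3, 4, 17]. Taking column 0 of that row yields 3.

3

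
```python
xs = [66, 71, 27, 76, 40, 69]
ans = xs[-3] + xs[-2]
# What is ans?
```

xs has length 6. Negative index -3 maps to positive index 6 + (-3) = 3. xs[3] = 76.
xs has length 6. Negative index -2 maps to positive index 6 + (-2) = 4. xs[4] = 40.
Sum: 76 + 40 = 116.

116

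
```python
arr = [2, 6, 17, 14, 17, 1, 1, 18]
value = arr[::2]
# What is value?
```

arr has length 8. The slice arr[::2] selects indices [0, 2, 4, 6] (0->2, 2->17, 4->17, 6->1), giving [2, 17, 17, 1].

[2, 17, 17, 1]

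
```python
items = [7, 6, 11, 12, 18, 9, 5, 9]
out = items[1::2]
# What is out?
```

items has length 8. The slice items[1::2] selects indices [1, 3, 5, 7] (1->6, 3->12, 5->9, 7->9), giving [6, 12, 9, 9].

[6, 12, 9, 9]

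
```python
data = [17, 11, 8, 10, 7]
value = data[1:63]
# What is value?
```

data has length 5. The slice data[1:63] selects indices [1, 2, 3, 4] (1->11, 2->8, 3->10, 4->7), giving [11, 8, 10, 7].

[11, 8, 10, 7]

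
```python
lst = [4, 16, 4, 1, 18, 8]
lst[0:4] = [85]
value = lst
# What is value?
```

lst starts as [4, 16, 4, 1, 18, 8] (length 6). The slice lst[0:4] covers indices [0, 1, 2, 3] with values [4, 16, 4, 1]. Replacing that slice with [85] (different length) produces [85, 18, 8].

[85, 18, 8]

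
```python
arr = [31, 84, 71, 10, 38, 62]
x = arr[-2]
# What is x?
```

arr has length 6. Negative index -2 maps to positive index 6 + (-2) = 4. arr[4] = 38.

38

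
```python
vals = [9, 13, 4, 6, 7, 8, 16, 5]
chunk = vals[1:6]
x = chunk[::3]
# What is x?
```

vals has length 8. The slice vals[1:6] selects indices [1, 2, 3, 4, 5] (1->13, 2->4, 3->6, 4->7, 5->8), giving [13, 4, 6, 7, 8]. So chunk = [13, 4, 6, 7, 8]. chunk has length 5. The slice chunk[::3] selects indices [0, 3] (0->13, 3->7), giving [13, 7].

[13, 7]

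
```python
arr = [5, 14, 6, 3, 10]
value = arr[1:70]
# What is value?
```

arr has length 5. The slice arr[1:70] selects indices [1, 2, 3, 4] (1->14, 2->6, 3->3, 4->10), giving [14, 6, 3, 10].

[14, 6, 3, 10]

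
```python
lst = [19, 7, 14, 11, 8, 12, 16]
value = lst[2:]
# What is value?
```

lst has length 7. The slice lst[2:] selects indices [2, 3, 4, 5, 6] (2->14, 3->11, 4->8, 5->12, 6->16), giving [14, 11, 8, 12, 16].

[14, 11, 8, 12, 16]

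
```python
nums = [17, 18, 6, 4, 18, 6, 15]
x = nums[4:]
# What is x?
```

nums has length 7. The slice nums[4:] selects indices [4, 5, 6] (4->18, 5->6, 6->15), giving [18, 6, 15].

[18, 6, 15]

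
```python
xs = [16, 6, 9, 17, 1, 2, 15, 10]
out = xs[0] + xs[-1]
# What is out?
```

xs has length 8. xs[0] = 16.
xs has length 8. Negative index -1 maps to positive index 8 + (-1) = 7. xs[7] = 10.
Sum: 16 + 10 = 26.

26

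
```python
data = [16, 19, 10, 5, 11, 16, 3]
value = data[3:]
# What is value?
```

data has length 7. The slice data[3:] selects indices [3, 4, 5, 6] (3->5, 4->11, 5->16, 6->3), giving [5, 11, 16, 3].

[5, 11, 16, 3]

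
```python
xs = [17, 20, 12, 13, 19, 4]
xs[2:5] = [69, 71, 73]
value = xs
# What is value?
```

xs starts as [17, 20, 12, 13, 19, 4] (length 6). The slice xs[2:5] covers indices [2, 3, 4] with values [12, 13, 19]. Replacing that slice with [69, 71, 73] (same length) produces [17, 20, 69, 71, 73, 4].

[17, 20, 69, 71, 73, 4]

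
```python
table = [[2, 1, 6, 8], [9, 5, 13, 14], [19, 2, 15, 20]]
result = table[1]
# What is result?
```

table has 3 rows. Row 1 is [9, 5, 13, 14].

[9, 5, 13, 14]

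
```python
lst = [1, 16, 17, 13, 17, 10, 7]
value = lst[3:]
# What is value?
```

lst has length 7. The slice lst[3:] selects indices [3, 4, 5, 6] (3->13, 4->17, 5->10, 6->7), giving [13, 17, 10, 7].

[13, 17, 10, 7]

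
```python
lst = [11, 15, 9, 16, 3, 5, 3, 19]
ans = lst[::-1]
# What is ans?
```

lst has length 8. The slice lst[::-1] selects indices [7, 6, 5, 4, 3, 2, 1, 0] (7->19, 6->3, 5->5, 4->3, 3->16, 2->9, 1->15, 0->11), giving [19, 3, 5, 3, 16, 9, 15, 11].

[19, 3, 5, 3, 16, 9, 15, 11]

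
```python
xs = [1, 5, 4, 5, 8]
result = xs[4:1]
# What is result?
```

xs has length 5. The slice xs[4:1] resolves to an empty index range, so the result is [].

[]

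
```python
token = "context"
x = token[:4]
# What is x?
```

token has length 7. The slice token[:4] selects indices [0, 1, 2, 3] (0->'c', 1->'o', 2->'n', 3->'t'), giving 'cont'.

'cont'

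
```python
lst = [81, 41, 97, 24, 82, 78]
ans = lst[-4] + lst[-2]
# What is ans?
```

lst has length 6. Negative index -4 maps to positive index 6 + (-4) = 2. lst[2] = 97.
lst has length 6. Negative index -2 maps to positive index 6 + (-2) = 4. lst[4] = 82.
Sum: 97 + 82 = 179.

179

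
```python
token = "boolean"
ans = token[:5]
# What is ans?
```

token has length 7. The slice token[:5] selects indices [0, 1, 2, 3, 4] (0->'b', 1->'o', 2->'o', 3->'l', 4->'e'), giving 'boole'.

'boole'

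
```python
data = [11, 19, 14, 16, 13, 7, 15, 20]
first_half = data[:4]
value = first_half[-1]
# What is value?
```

data has length 8. The slice data[:4] selects indices [0, 1, 2, 3] (0->11, 1->19, 2->14, 3->16), giving [11, 19, 14, 16]. So first_half = [11, 19, 14, 16]. Then first_half[-1] = 16.

16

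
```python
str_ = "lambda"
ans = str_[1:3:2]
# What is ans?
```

str_ has length 6. The slice str_[1:3:2] selects indices [1] (1->'a'), giving 'a'.

'a'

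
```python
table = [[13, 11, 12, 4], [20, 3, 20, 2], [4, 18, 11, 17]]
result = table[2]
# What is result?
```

table has 3 rows. Row 2 is [4, 18, 11, 17].

[4, 18, 11, 17]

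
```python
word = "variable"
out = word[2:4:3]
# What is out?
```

word has length 8. The slice word[2:4:3] selects indices [2] (2->'r'), giving 'r'.

'r'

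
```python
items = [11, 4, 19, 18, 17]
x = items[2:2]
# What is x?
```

items has length 5. The slice items[2:2] resolves to an empty index range, so the result is [].

[]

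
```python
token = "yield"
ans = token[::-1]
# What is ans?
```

token has length 5. The slice token[::-1] selects indices [4, 3, 2, 1, 0] (4->'d', 3->'l', 2->'e', 1->'i', 0->'y'), giving 'dleiy'.

'dleiy'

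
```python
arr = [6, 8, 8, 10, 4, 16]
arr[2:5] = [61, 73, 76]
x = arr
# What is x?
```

arr starts as [6, 8, 8, 10, 4, 16] (length 6). The slice arr[2:5] covers indices [2, 3, 4] with values [8, 10, 4]. Replacing that slice with [61, 73, 76] (same length) produces [6, 8, 61, 73, 76, 16].

[6, 8, 61, 73, 76, 16]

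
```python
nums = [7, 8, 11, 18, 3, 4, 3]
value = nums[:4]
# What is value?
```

nums has length 7. The slice nums[:4] selects indices [0, 1, 2, 3] (0->7, 1->8, 2->11, 3->18), giving [7, 8, 11, 18].

[7, 8, 11, 18]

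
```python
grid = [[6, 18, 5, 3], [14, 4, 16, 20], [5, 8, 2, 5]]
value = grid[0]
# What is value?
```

grid has 3 rows. Row 0 is [6, 18, 5, 3].

[6, 18, 5, 3]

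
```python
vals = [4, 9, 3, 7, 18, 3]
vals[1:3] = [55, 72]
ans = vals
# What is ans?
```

vals starts as [4, 9, 3, 7, 18, 3] (length 6). The slice vals[1:3] covers indices [1, 2] with values [9, 3]. Replacing that slice with [55, 72] (same length) produces [4, 55, 72, 7, 18, 3].

[4, 55, 72, 7, 18, 3]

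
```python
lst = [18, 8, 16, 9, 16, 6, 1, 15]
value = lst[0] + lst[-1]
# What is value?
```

lst has length 8. lst[0] = 18.
lst has length 8. Negative index -1 maps to positive index 8 + (-1) = 7. lst[7] = 15.
Sum: 18 + 15 = 33.

33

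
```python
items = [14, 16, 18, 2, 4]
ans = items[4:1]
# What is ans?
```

items has length 5. The slice items[4:1] resolves to an empty index range, so the result is [].

[]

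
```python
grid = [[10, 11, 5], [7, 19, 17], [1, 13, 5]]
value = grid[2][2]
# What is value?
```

grid[2] = [1, 13, 5]. Taking column 2 of that row yields 5.

5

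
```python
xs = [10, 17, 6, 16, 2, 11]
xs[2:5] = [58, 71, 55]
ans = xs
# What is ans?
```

xs starts as [10, 17, 6, 16, 2, 11] (length 6). The slice xs[2:5] covers indices [2, 3, 4] with values [6, 16, 2]. Replacing that slice with [58, 71, 55] (same length) produces [10, 17, 58, 71, 55, 11].

[10, 17, 58, 71, 55, 11]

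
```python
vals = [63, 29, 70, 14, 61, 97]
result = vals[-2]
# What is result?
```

vals has length 6. Negative index -2 maps to positive index 6 + (-2) = 4. vals[4] = 61.

61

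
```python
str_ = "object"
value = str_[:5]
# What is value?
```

str_ has length 6. The slice str_[:5] selects indices [0, 1, 2, 3, 4] (0->'o', 1->'b', 2->'j', 3->'e', 4->'c'), giving 'objec'.

'objec'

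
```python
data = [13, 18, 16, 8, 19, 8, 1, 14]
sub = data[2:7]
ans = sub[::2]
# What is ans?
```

data has length 8. The slice data[2:7] selects indices [2, 3, 4, 5, 6] (2->16, 3->8, 4->19, 5->8, 6->1), giving [16, 8, 19, 8, 1]. So sub = [16, 8, 19, 8, 1]. sub has length 5. The slice sub[::2] selects indices [0, 2, 4] (0->16, 2->19, 4->1), giving [16, 19, 1].

[16, 19, 1]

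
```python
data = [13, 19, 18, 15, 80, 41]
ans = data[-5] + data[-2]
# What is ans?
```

data has length 6. Negative index -5 maps to positive index 6 + (-5) = 1. data[1] = 19.
data has length 6. Negative index -2 maps to positive index 6 + (-2) = 4. data[4] = 80.
Sum: 19 + 80 = 99.

99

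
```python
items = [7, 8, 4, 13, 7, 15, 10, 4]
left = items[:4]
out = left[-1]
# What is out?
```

items has length 8. The slice items[:4] selects indices [0, 1, 2, 3] (0->7, 1->8, 2->4, 3->13), giving [7, 8, 4, 13]. So left = [7, 8, 4, 13]. Then left[-1] = 13.

13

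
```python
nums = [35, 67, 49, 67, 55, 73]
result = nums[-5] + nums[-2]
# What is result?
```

nums has length 6. Negative index -5 maps to positive index 6 + (-5) = 1. nums[1] = 67.
nums has length 6. Negative index -2 maps to positive index 6 + (-2) = 4. nums[4] = 55.
Sum: 67 + 55 = 122.

122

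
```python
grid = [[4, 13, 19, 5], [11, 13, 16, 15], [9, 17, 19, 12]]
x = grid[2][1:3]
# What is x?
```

grid[2] = [9, 17, 19, 12]. grid[2] has length 4. The slice grid[2][1:3] selects indices [1, 2] (1->17, 2->19), giving [17, 19].

[17, 19]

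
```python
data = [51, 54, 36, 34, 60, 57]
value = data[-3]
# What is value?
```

data has length 6. Negative index -3 maps to positive index 6 + (-3) = 3. data[3] = 34.

34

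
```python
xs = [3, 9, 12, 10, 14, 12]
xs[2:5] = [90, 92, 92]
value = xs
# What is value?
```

xs starts as [3, 9, 12, 10, 14, 12] (length 6). The slice xs[2:5] covers indices [2, 3, 4] with values [12, 10, 14]. Replacing that slice with [90, 92, 92] (same length) produces [3, 9, 90, 92, 92, 12].

[3, 9, 90, 92, 92, 12]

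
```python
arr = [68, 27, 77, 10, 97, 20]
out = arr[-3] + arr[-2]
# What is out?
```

arr has length 6. Negative index -3 maps to positive index 6 + (-3) = 3. arr[3] = 10.
arr has length 6. Negative index -2 maps to positive index 6 + (-2) = 4. arr[4] = 97.
Sum: 10 + 97 = 107.

107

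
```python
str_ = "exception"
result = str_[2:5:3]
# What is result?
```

str_ has length 9. The slice str_[2:5:3] selects indices [2] (2->'c'), giving 'c'.

'c'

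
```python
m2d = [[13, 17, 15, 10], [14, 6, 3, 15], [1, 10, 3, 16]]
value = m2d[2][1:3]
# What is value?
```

m2d[2] = [1, 10, 3, 16]. m2d[2] has length 4. The slice m2d[2][1:3] selects indices [1, 2] (1->10, 2->3), giving [10, 3].

[10, 3]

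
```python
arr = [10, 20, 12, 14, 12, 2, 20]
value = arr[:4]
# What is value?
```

arr has length 7. The slice arr[:4] selects indices [0, 1, 2, 3] (0->10, 1->20, 2->12, 3->14), giving [10, 20, 12, 14].

[10, 20, 12, 14]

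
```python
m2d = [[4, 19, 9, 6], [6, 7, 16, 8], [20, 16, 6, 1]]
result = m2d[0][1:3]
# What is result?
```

m2d[0] = [4, 19, 9, 6]. m2d[0] has length 4. The slice m2d[0][1:3] selects indices [1, 2] (1->19, 2->9), giving [19, 9].

[19, 9]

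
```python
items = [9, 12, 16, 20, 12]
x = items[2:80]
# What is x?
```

items has length 5. The slice items[2:80] selects indices [2, 3, 4] (2->16, 3->20, 4->12), giving [16, 20, 12].

[16, 20, 12]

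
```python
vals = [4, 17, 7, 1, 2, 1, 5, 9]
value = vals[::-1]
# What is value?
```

vals has length 8. The slice vals[::-1] selects indices [7, 6, 5, 4, 3, 2, 1, 0] (7->9, 6->5, 5->1, 4->2, 3->1, 2->7, 1->17, 0->4), giving [9, 5, 1, 2, 1, 7, 17, 4].

[9, 5, 1, 2, 1, 7, 17, 4]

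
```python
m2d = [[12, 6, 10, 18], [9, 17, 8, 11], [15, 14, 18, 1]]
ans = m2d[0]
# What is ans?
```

m2d has 3 rows. Row 0 is [12, 6, 10, 18].

[12, 6, 10, 18]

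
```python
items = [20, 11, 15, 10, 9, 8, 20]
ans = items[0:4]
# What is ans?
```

items has length 7. The slice items[0:4] selects indices [0, 1, 2, 3] (0->20, 1->11, 2->15, 3->10), giving [20, 11, 15, 10].

[20, 11, 15, 10]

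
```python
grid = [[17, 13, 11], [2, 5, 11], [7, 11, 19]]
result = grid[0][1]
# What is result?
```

grid[0] = [17, 13, 11]. Taking column 1 of that row yields 13.

13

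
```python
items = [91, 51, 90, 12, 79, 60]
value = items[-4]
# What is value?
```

items has length 6. Negative index -4 maps to positive index 6 + (-4) = 2. items[2] = 90.

90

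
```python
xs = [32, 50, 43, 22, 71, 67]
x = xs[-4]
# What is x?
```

xs has length 6. Negative index -4 maps to positive index 6 + (-4) = 2. xs[2] = 43.

43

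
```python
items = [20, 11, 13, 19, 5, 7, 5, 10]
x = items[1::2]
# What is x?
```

items has length 8. The slice items[1::2] selects indices [1, 3, 5, 7] (1->11, 3->19, 5->7, 7->10), giving [11, 19, 7, 10].

[11, 19, 7, 10]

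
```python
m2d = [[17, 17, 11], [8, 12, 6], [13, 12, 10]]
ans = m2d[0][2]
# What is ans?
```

m2d[0] = [17, 17, 11]. Taking column 2 of that row yields 11.

11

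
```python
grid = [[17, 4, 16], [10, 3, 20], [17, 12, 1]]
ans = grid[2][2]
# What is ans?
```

grid[2] = [17, 12, 1]. Taking column 2 of that row yields 1.

1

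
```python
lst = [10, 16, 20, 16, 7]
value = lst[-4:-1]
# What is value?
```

lst has length 5. The slice lst[-4:-1] selects indices [1, 2, 3] (1->16, 2->20, 3->16), giving [16, 20, 16].

[16, 20, 16]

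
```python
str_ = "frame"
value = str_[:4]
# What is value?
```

str_ has length 5. The slice str_[:4] selects indices [0, 1, 2, 3] (0->'f', 1->'r', 2->'a', 3->'m'), giving 'fram'.

'fram'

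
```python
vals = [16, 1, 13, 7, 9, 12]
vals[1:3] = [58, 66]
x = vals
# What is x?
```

vals starts as [16, 1, 13, 7, 9, 12] (length 6). The slice vals[1:3] covers indices [1, 2] with values [1, 13]. Replacing that slice with [58, 66] (same length) produces [16, 58, 66, 7, 9, 12].

[16, 58, 66, 7, 9, 12]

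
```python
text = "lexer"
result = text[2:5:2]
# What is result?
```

text has length 5. The slice text[2:5:2] selects indices [2, 4] (2->'x', 4->'r'), giving 'xr'.

'xr'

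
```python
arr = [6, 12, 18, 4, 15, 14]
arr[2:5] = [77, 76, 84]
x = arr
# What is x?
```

arr starts as [6, 12, 18, 4, 15, 14] (length 6). The slice arr[2:5] covers indices [2, 3, 4] with values [18, 4, 15]. Replacing that slice with [77, 76, 84] (same length) produces [6, 12, 77, 76, 84, 14].

[6, 12, 77, 76, 84, 14]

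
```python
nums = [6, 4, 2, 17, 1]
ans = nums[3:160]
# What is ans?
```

nums has length 5. The slice nums[3:160] selects indices [3, 4] (3->17, 4->1), giving [17, 1].

[17, 1]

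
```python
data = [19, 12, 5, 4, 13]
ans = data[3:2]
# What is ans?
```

data has length 5. The slice data[3:2] resolves to an empty index range, so the result is [].

[]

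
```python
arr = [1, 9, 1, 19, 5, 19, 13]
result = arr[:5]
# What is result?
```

arr has length 7. The slice arr[:5] selects indices [0, 1, 2, 3, 4] (0->1, 1->9, 2->1, 3->19, 4->5), giving [1, 9, 1, 19, 5].

[1, 9, 1, 19, 5]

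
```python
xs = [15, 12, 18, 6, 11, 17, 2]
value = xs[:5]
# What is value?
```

xs has length 7. The slice xs[:5] selects indices [0, 1, 2, 3, 4] (0->15, 1->12, 2->18, 3->6, 4->11), giving [15, 12, 18, 6, 11].

[15, 12, 18, 6, 11]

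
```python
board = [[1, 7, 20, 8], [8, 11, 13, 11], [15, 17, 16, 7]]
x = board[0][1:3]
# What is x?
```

board[0] = [1, 7, 20, 8]. board[0] has length 4. The slice board[0][1:3] selects indices [1, 2] (1->7, 2->20), giving [7, 20].

[7, 20]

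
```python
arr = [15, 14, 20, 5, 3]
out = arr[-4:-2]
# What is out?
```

arr has length 5. The slice arr[-4:-2] selects indices [1, 2] (1->14, 2->20), giving [14, 20].

[14, 20]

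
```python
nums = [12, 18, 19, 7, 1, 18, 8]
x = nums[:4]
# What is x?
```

nums has length 7. The slice nums[:4] selects indices [0, 1, 2, 3] (0->12, 1->18, 2->19, 3->7), giving [12, 18, 19, 7].

[12, 18, 19, 7]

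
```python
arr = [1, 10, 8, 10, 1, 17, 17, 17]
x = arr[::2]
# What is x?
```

arr has length 8. The slice arr[::2] selects indices [0, 2, 4, 6] (0->1, 2->8, 4->1, 6->17), giving [1, 8, 1, 17].

[1, 8, 1, 17]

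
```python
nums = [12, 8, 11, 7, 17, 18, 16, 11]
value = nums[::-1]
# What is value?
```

nums has length 8. The slice nums[::-1] selects indices [7, 6, 5, 4, 3, 2, 1, 0] (7->11, 6->16, 5->18, 4->17, 3->7, 2->11, 1->8, 0->12), giving [11, 16, 18, 17, 7, 11, 8, 12].

[11, 16, 18, 17, 7, 11, 8, 12]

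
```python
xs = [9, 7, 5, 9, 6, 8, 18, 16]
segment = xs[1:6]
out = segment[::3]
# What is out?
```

xs has length 8. The slice xs[1:6] selects indices [1, 2, 3, 4, 5] (1->7, 2->5, 3->9, 4->6, 5->8), giving [7, 5, 9, 6, 8]. So segment = [7, 5, 9, 6, 8]. segment has length 5. The slice segment[::3] selects indices [0, 3] (0->7, 3->6), giving [7, 6].

[7, 6]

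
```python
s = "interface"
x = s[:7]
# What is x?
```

s has length 9. The slice s[:7] selects indices [0, 1, 2, 3, 4, 5, 6] (0->'i', 1->'n', 2->'t', 3->'e', 4->'r', 5->'f', 6->'a'), giving 'interfa'.

'interfa'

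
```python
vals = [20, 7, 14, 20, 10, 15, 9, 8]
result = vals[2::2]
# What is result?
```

vals has length 8. The slice vals[2::2] selects indices [2, 4, 6] (2->14, 4->10, 6->9), giving [14, 10, 9].

[14, 10, 9]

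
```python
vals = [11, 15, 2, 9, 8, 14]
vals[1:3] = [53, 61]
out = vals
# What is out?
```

vals starts as [11, 15, 2, 9, 8, 14] (length 6). The slice vals[1:3] covers indices [1, 2] with values [15, 2]. Replacing that slice with [53, 61] (same length) produces [11, 53, 61, 9, 8, 14].

[11, 53, 61, 9, 8, 14]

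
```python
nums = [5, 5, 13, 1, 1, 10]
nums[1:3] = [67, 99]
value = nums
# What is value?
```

nums starts as [5, 5, 13, 1, 1, 10] (length 6). The slice nums[1:3] covers indices [1, 2] with values [5, 13]. Replacing that slice with [67, 99] (same length) produces [5, 67, 99, 1, 1, 10].

[5, 67, 99, 1, 1, 10]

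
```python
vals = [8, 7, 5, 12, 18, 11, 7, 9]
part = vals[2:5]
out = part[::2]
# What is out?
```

vals has length 8. The slice vals[2:5] selects indices [2, 3, 4] (2->5, 3->12, 4->18), giving [5, 12, 18]. So part = [5, 12, 18]. part has length 3. The slice part[::2] selects indices [0, 2] (0->5, 2->18), giving [5, 18].

[5, 18]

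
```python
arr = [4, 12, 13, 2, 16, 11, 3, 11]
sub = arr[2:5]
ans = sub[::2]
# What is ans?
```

arr has length 8. The slice arr[2:5] selects indices [2, 3, 4] (2->13, 3->2, 4->16), giving [13, 2, 16]. So sub = [13, 2, 16]. sub has length 3. The slice sub[::2] selects indices [0, 2] (0->13, 2->16), giving [13, 16].

[13, 16]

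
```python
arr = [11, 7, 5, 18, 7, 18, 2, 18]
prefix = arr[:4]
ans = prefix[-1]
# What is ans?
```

arr has length 8. The slice arr[:4] selects indices [0, 1, 2, 3] (0->11, 1->7, 2->5, 3->18), giving [11, 7, 5, 18]. So prefix = [11, 7, 5, 18]. Then prefix[-1] = 18.

18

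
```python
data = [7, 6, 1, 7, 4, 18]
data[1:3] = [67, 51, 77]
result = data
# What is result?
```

data starts as [7, 6, 1, 7, 4, 18] (length 6). The slice data[1:3] covers indices [1, 2] with values [6, 1]. Replacing that slice with [67, 51, 77] (different length) produces [7, 67, 51, 77, 7, 4, 18].

[7, 67, 51, 77, 7, 4, 18]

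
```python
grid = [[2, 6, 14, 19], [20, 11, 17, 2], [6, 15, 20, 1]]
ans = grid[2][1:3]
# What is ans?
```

grid[2] = [6, 15, 20, 1]. grid[2] has length 4. The slice grid[2][1:3] selects indices [1, 2] (1->15, 2->20), giving [15, 20].

[15, 20]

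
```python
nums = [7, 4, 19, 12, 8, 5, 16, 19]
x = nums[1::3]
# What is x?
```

nums has length 8. The slice nums[1::3] selects indices [1, 4, 7] (1->4, 4->8, 7->19), giving [4, 8, 19].

[4, 8, 19]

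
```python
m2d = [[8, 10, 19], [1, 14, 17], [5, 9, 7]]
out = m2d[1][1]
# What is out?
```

m2d[1] = [1, 14, 17]. Taking column 1 of that row yields 14.

14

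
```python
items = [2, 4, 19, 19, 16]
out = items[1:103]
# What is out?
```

items has length 5. The slice items[1:103] selects indices [1, 2, 3, 4] (1->4, 2->19, 3->19, 4->16), giving [4, 19, 19, 16].

[4, 19, 19, 16]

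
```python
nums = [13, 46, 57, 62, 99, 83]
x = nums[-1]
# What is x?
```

nums has length 6. Negative index -1 maps to positive index 6 + (-1) = 5. nums[5] = 83.

83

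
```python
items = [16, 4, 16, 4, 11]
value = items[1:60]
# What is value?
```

items has length 5. The slice items[1:60] selects indices [1, 2, 3, 4] (1->4, 2->16, 3->4, 4->11), giving [4, 16, 4, 11].

[4, 16, 4, 11]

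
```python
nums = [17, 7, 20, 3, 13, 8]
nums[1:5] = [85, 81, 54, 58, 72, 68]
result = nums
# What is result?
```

nums starts as [17, 7, 20, 3, 13, 8] (length 6). The slice nums[1:5] covers indices [1, 2, 3, 4] with values [7, 20, 3, 13]. Replacing that slice with [85, 81, 54, 58, 72, 68] (different length) produces [17, 85, 81, 54, 58, 72, 68, 8].

[17, 85, 81, 54, 58, 72, 68, 8]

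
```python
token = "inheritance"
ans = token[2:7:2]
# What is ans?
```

token has length 11. The slice token[2:7:2] selects indices [2, 4, 6] (2->'h', 4->'r', 6->'t'), giving 'hrt'.

'hrt'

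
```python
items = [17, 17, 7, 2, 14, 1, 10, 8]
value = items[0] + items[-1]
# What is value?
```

items has length 8. items[0] = 17.
items has length 8. Negative index -1 maps to positive index 8 + (-1) = 7. items[7] = 8.
Sum: 17 + 8 = 25.

25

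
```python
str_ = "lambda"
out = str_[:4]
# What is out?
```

str_ has length 6. The slice str_[:4] selects indices [0, 1, 2, 3] (0->'l', 1->'a', 2->'m', 3->'b'), giving 'lamb'.

'lamb'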